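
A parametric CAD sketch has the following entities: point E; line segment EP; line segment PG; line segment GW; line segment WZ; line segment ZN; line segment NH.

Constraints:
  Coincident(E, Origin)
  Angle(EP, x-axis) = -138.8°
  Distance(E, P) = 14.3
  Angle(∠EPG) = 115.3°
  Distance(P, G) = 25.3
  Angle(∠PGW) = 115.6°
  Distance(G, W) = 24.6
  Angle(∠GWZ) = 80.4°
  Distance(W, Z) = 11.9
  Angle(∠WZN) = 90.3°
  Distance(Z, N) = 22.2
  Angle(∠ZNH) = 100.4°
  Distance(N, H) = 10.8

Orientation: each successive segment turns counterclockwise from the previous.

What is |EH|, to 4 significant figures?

36.65

∠WZN = 90.3° gives ZN at 179.6° from the x-axis; with |ZN| = 22.2, N = (-1.759, -25.84). ∠ZNH = 100.4° gives NH at -100.8° from the x-axis; with |NH| = 10.8, H = (-3.782, -36.45). Then |EH| = |H − E| = 36.65.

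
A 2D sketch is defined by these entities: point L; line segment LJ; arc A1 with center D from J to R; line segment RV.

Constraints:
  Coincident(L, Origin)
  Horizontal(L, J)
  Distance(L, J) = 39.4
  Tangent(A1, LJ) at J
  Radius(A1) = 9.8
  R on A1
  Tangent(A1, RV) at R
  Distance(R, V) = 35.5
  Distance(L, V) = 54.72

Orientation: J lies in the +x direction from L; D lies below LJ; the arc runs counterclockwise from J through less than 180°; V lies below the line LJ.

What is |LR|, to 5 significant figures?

31.251

L is at the origin; L and J share the same y with |LJ| = 39.4 and J on the +x side, so J = (39.400, 0.0000). Tangency of A1 to LJ means the radius DJ is perpendicular to LJ, so D = J + (0, -9.8) = (39.400, -9.8000). Since DR ⟂ RV (tangency), |DV| = √(9.8² + 35.5²) = 36.828 regardless of where R sits on A1. So V lies on both circle(L, 54.72) and circle(D, 36.828); the below-LJ intersection is V = (30.386, -45.508). R is the foot of the tangent from V: R = (29.602, -10.016).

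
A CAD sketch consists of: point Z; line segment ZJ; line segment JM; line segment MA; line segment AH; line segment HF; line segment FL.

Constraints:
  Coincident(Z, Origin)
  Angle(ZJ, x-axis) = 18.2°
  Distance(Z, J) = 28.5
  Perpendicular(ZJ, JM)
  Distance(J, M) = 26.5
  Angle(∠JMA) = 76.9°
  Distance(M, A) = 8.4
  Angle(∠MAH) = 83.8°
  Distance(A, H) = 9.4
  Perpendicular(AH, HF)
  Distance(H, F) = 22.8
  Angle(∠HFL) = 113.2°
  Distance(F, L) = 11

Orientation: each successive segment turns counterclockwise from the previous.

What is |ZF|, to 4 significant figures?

50.61

∠MAH = 83.8° gives AH at -52.50° from the x-axis; with |AH| = 9.4, H = (17.34, 22.25). AH is perpendicular to HF, so HF runs at 37.50°; with |HF| = 22.8, F = (35.43, 36.13). Then |ZF| = |F − Z| = 50.61.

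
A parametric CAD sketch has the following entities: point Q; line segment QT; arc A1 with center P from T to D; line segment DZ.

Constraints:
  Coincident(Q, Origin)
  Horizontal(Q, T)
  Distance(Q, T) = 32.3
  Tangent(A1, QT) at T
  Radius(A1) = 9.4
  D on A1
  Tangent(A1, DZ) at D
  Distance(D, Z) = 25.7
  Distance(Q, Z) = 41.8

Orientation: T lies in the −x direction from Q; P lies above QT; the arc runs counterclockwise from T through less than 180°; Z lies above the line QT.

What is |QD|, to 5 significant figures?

24.736

Q is at the origin; Q and T share the same y with |QT| = 32.3 and T on the −x side, so T = (-32.300, 0.0000). A1 meets QT tangentially, so PT is at right angles to QT, so P = T + (0, 9.4) = (-32.300, 9.4000). Since PD ⟂ DZ (tangency), |PZ| = √(9.4² + 25.7²) = 27.365 regardless of where D sits on A1. So Z lies on both circle(Q, 41.8) and circle(P, 27.365); the above-QT intersection is Z = (-22.772, 35.053). D is the foot of the tangent from Z: D = (-22.900, 9.3530).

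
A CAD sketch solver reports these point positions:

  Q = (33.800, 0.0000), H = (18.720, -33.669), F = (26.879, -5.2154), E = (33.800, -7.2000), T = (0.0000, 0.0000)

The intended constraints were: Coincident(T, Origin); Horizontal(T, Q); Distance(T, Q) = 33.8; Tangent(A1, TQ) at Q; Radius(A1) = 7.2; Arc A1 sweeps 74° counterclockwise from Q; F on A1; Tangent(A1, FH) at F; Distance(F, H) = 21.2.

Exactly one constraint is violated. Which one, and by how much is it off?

Distance(F, H) = 21.2 — off by 8.40.

T = (0.00, 0.00) ✓; T.y = 0.00, Q.y = 0.00 ✓; |TQ| = 33.80 ✓; ∠(EQ, QT) = 90.00° ✓; |EQ| = 7.200 ✓; bearing(E→F) − bearing(E→Q) = 74.00° ✓; |EF| = 7.200 ✓; ∠(EF, FH) = 90.00° ✓; |FH| = 29.60 ✗.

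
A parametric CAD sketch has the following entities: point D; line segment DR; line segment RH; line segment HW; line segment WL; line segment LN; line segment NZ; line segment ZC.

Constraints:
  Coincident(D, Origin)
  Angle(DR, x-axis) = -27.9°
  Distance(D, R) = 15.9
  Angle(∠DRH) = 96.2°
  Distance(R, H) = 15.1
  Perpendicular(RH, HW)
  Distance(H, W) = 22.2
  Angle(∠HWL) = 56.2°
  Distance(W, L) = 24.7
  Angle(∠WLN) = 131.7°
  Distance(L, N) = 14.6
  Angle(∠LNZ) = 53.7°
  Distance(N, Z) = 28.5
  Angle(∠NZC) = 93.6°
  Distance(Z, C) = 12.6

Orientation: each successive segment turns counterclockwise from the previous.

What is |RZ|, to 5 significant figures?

19.187

D is at the origin; DR runs at -27.9° with length 15.9, so R = (14.052, -7.4401). ∠DRH = 96.2° gives RH at 55.900° from the x-axis; with |RH| = 15.1, H = (22.518, 5.0636). RH is perpendicular to HW, so HW runs at 145.90°; with |HW| = 22.2, W = (4.1346, 17.510). ∠HWL = 56.2° gives WL at -90.300° from the x-axis; with |WL| = 24.7, L = (4.0053, -7.1898). ∠WLN = 131.7° gives LN at -42.000° from the x-axis; with |LN| = 14.6, N = (14.855, -16.959). ∠LNZ = 53.7° gives NZ at 84.300° from the x-axis; with |NZ| = 28.5, Z = (17.686, 11.400). Then |RZ| = |Z − R| = 19.187.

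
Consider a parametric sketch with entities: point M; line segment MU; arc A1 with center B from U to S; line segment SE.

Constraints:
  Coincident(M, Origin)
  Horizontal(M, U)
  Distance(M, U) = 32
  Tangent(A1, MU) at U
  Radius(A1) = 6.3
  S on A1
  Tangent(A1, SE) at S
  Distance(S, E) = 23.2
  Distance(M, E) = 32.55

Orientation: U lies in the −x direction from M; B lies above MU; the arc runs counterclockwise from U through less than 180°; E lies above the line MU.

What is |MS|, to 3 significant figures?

26.4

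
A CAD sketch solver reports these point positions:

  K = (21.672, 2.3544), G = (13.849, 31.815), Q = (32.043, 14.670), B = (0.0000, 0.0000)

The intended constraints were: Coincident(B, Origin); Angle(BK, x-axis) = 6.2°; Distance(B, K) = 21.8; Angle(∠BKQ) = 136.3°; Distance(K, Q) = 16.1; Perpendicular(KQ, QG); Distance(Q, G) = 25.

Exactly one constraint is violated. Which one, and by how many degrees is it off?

Perpendicular(KQ, QG) — off by 3.20°.

B = (0.00, 0.00) ✓; BK at 6.200° ✓; |BK| = 21.80 ✓; ∠BKQ = 136.3° ✓; |KQ| = 16.10 ✓; ∠(KQ, QG) = 86.80° ✗; |QG| = 25.00 ✓.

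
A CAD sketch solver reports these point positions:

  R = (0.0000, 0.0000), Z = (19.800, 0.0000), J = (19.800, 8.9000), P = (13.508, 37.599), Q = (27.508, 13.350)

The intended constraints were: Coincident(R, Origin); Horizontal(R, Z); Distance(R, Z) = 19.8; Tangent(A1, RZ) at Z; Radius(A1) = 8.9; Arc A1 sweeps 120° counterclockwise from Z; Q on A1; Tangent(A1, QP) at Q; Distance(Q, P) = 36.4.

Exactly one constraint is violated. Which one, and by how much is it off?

Distance(Q, P) = 36.4 — off by 8.40.

R = (0.00, 0.00) ✓; R.y = 0.00, Z.y = 0.00 ✓; |RZ| = 19.80 ✓; ∠(JZ, ZR) = 90.00° ✓; |JZ| = 8.900 ✓; bearing(J→Q) − bearing(J→Z) = 120.0° ✓; |JQ| = 8.900 ✓; ∠(JQ, QP) = 90.00° ✓; |QP| = 28.00 ✗.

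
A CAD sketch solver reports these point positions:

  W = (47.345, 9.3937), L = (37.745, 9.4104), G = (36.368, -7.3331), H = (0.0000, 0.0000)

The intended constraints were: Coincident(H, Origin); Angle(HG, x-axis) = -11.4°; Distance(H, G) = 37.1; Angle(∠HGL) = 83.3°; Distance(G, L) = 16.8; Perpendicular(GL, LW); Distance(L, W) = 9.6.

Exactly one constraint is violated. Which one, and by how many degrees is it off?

Perpendicular(GL, LW) — off by 4.60°.

H = (0.00, 0.00) ✓; HG at -11.40° ✓; |HG| = 37.10 ✓; ∠HGL = 83.30° ✓; |GL| = 16.80 ✓; ∠(GL, LW) = 85.40° ✗; |LW| = 9.600 ✓.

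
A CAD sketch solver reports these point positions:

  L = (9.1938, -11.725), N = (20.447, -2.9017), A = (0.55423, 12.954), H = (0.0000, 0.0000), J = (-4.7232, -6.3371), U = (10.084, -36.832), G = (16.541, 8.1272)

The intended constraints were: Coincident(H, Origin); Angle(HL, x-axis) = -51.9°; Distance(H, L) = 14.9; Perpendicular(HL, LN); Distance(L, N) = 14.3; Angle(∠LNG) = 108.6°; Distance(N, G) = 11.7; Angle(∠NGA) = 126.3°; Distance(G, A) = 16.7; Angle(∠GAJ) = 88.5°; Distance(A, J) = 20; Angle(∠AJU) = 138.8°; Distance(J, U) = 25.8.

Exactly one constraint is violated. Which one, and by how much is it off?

Distance(J, U) = 25.8 — off by 8.10.

H = (0.00, 0.00) ✓; HL at -51.90° ✓; |HL| = 14.90 ✓; ∠(HL, LN) = 90.00° ✓; |LN| = 14.30 ✓; ∠LNG = 108.6° ✓; |NG| = 11.70 ✓; ∠NGA = 126.3° ✓; |GA| = 16.70 ✓; ∠GAJ = 88.50° ✓; |AJ| = 20.00 ✓; ∠AJU = 138.8° ✓; |JU| = 33.90 ✗.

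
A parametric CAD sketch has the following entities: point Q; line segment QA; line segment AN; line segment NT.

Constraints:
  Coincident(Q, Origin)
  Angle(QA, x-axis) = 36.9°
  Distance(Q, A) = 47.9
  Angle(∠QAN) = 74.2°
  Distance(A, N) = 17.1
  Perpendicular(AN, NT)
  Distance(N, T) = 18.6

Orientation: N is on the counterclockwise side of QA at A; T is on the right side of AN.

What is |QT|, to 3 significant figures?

64.8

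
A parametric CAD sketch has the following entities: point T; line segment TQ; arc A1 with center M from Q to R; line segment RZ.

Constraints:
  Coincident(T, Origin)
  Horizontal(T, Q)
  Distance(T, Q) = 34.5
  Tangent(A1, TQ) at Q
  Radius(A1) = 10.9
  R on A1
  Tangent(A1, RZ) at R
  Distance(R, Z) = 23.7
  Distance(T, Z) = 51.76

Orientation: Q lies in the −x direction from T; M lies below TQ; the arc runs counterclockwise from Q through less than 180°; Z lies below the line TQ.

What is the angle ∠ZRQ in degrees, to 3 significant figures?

125°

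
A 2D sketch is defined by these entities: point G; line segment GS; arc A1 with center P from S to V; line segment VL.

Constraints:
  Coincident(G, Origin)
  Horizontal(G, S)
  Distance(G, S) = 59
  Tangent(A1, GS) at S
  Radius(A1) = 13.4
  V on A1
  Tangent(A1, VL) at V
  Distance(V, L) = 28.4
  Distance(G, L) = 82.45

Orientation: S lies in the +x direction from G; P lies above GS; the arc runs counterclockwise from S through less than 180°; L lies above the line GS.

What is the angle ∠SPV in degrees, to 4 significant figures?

93.57°

Checks: |PV| = 13.40 ✓; ∠(PV, VL) = 90.00° ✓; |VL| = 28.40 ✓; |GL| = 82.45 ✓.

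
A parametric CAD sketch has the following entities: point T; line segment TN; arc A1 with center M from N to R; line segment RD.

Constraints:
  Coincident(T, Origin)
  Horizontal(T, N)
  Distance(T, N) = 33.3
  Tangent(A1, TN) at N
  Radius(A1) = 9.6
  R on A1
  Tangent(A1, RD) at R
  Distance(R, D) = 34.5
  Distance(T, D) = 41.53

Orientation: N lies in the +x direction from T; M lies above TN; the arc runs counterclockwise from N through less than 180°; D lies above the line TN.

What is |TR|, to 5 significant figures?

43.001

T is at the origin; TN is horizontal with |TN| = 33.3 and N on the +x side, so N = (33.300, 0.0000). Since A1 is tangent to TN there, MN ⟂ TN, so M = N + (0, 9.6) = (33.300, 9.6000). Since MR ⟂ RD (tangency), |MD| = √(9.6² + 34.5²) = 35.811 regardless of where R sits on A1. So D lies on both circle(T, 41.53) and circle(M, 35.811); the above-TN intersection is D = (13.337, 39.330). R is the foot of the tangent from D: R = (39.544, 16.892).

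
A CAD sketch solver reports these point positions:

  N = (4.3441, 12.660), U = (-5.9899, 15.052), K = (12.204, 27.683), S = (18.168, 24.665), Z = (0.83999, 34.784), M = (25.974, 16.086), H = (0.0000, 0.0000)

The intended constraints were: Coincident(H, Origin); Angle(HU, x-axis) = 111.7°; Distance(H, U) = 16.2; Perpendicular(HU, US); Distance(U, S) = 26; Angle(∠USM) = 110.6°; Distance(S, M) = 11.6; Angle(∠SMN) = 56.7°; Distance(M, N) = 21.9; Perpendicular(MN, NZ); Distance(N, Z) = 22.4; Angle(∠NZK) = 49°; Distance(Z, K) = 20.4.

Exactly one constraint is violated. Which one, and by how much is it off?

Distance(Z, K) = 20.4 — off by 7.00.

H = (0.00, 0.00) ✓; HU at 111.7° ✓; |HU| = 16.20 ✓; ∠(HU, US) = 90.00° ✓; |US| = 26.00 ✓; ∠USM = 110.6° ✓; |SM| = 11.60 ✓; ∠SMN = 56.70° ✓; |MN| = 21.90 ✓; ∠(MN, NZ) = 90.00° ✓; |NZ| = 22.40 ✓; ∠NZK = 49.00° ✓; |ZK| = 13.40 ✗.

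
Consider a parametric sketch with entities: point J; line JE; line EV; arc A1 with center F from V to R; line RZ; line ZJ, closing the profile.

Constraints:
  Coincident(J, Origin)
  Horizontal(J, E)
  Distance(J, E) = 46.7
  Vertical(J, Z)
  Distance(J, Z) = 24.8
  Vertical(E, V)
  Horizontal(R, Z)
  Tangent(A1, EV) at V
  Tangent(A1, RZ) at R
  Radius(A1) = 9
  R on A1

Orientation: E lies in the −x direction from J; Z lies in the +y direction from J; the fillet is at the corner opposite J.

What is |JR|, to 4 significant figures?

45.13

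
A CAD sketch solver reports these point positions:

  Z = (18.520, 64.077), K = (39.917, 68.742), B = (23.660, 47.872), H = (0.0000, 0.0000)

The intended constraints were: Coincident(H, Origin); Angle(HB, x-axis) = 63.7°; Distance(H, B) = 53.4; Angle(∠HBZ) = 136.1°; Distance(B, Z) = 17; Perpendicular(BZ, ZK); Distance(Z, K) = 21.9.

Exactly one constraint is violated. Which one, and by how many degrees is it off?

Perpendicular(BZ, ZK) — off by 5.30°.

H = (0.00, 0.00) ✓; HB at 63.70° ✓; |HB| = 53.40 ✓; ∠HBZ = 136.1° ✓; |BZ| = 17.00 ✓; ∠(BZ, ZK) = 95.30° ✗; |ZK| = 21.90 ✓.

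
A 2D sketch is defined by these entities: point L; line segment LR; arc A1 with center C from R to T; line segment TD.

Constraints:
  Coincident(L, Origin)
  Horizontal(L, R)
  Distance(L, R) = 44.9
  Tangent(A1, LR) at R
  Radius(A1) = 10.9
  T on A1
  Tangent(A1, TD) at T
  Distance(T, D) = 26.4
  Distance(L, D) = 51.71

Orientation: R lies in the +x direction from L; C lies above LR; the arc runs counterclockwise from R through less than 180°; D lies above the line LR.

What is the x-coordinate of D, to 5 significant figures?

35.290

Checks: |LR| = 44.90 ✓; ∠(CR, RL) = 90.00° ✓; |CT| = 10.90 ✓; ∠(CT, TD) = 90.00° ✓; |TD| = 26.40 ✓; |LD| = 51.71 ✓.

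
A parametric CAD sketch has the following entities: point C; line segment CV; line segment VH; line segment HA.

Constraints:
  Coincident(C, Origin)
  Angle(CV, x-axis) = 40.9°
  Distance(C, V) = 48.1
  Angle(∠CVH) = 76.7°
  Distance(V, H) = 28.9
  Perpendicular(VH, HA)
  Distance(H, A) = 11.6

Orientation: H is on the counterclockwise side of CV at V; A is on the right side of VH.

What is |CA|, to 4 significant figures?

61.07

C is at the origin; CV runs at 40.9° with length 48.1, so V = 48.1·(cos 40.9°, sin 40.9°) = (36.36, 31.49). ∠CVH = 76.7°, so VH runs at 40.9° + (180° − 76.7°) = 144.2° from the x-axis; with |VH| = 28.9, H = V + 28.9·(cos 144.2°, sin 144.2°) = (12.92, 48.40). The perpendicularity gives HA at right angles to VH; with |HA| = 11.6 on the right of VH, A = H + 11.6·(0.5850, 0.8111) = (19.70, 57.81). Then |CA| = |A − C| = 61.07.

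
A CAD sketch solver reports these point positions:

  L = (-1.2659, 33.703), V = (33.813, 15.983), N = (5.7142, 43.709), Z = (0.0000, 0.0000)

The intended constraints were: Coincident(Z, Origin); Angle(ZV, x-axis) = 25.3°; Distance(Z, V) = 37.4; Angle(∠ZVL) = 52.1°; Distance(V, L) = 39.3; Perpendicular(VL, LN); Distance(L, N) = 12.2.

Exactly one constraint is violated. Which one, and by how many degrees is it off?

Perpendicular(VL, LN) — off by 8.10°.

Z = (0.00, 0.00) ✓; ZV at 25.30° ✓; |ZV| = 37.40 ✓; ∠ZVL = 52.10° ✓; |VL| = 39.30 ✓; ∠(VL, LN) = 98.10° ✗; |LN| = 12.20 ✓.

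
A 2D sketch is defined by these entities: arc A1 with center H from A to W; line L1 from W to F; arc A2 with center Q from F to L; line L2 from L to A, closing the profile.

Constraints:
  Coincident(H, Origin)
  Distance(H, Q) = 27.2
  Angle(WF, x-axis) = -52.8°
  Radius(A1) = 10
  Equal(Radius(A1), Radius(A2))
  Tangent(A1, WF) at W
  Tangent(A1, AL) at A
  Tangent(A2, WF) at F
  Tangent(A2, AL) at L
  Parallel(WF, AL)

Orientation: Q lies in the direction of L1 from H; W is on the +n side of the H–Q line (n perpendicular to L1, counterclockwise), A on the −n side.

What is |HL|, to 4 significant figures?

28.98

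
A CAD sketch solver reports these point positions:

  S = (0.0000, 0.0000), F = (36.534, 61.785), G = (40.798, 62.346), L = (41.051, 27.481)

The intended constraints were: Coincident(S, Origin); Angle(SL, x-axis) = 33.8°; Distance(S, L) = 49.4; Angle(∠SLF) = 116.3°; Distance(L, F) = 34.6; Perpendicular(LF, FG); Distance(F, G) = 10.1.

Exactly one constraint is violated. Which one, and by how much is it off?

Distance(F, G) = 10.1 — off by 5.80.

S = (0.00, 0.00) ✓; SL at 33.80° ✓; |SL| = 49.40 ✓; ∠SLF = 116.3° ✓; |LF| = 34.60 ✓; ∠(LF, FG) = 90.01° ✓; |FG| = 4.301 ✗.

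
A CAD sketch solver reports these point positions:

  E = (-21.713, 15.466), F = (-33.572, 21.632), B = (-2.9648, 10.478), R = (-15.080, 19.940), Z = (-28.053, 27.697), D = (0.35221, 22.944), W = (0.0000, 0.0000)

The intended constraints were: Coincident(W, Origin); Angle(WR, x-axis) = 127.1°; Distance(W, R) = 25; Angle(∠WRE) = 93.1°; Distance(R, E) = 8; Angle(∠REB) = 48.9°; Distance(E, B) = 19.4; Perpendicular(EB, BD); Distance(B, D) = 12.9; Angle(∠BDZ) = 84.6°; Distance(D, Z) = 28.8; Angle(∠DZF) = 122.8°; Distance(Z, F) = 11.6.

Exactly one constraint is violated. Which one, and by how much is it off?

Distance(Z, F) = 11.6 — off by 3.40.

W = (0.00, 0.00) ✓; WR at 127.1° ✓; |WR| = 25.00 ✓; ∠WRE = 93.10° ✓; |RE| = 8.001 ✓; ∠REB = 48.90° ✓; |EB| = 19.40 ✓; ∠(EB, BD) = 90.00° ✓; |BD| = 12.90 ✓; ∠BDZ = 84.60° ✓; |DZ| = 28.80 ✓; ∠DZF = 122.8° ✓; |ZF| = 8.200 ✗.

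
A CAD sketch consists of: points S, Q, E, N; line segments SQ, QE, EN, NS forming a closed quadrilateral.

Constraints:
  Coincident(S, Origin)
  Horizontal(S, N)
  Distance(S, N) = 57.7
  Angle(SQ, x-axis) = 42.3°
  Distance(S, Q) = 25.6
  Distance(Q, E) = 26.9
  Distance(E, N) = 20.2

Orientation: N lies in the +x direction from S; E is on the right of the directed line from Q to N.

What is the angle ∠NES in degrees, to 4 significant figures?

170.7°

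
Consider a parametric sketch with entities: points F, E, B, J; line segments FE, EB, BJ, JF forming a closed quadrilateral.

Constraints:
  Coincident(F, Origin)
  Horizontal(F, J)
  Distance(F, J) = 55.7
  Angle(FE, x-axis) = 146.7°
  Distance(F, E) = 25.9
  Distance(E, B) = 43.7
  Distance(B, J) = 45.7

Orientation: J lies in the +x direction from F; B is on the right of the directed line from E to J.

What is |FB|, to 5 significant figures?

18.170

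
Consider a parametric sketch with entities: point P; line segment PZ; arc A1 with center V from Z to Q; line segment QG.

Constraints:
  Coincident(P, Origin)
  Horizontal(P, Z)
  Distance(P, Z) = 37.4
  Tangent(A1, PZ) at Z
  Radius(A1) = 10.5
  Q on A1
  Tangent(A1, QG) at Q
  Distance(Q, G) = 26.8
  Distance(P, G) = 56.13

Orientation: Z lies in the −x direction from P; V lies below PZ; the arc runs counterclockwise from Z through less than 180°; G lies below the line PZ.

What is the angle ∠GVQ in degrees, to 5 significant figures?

68.605°

Checks: |VQ| = 10.50 ✓; ∠(VQ, QG) = 90.00° ✓; |QG| = 26.80 ✓; |PG| = 56.13 ✓.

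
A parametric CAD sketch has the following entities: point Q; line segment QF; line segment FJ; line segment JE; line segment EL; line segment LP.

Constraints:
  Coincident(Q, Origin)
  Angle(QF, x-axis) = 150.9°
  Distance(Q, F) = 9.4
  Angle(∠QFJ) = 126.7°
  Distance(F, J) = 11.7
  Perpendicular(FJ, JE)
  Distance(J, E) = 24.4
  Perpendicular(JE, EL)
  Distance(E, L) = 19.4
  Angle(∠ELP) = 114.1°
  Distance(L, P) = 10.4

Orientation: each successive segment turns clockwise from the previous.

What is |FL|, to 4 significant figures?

25.59

FJ ⟂ JE, so JE runs at 7.600°; with |JE| = 24.4, E = (14.42, 19.40). JE is perpendicular to EL, so EL runs at -82.40°; with |EL| = 19.4, L = (16.99, 0.1662). Then |FL| = |L − F| = 25.59.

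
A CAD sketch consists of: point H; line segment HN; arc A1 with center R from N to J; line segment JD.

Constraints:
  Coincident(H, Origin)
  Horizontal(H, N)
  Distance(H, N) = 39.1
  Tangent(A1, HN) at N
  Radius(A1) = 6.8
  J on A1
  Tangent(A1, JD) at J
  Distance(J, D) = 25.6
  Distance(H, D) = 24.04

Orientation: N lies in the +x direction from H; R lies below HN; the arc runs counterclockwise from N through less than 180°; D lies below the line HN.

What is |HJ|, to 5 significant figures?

34.669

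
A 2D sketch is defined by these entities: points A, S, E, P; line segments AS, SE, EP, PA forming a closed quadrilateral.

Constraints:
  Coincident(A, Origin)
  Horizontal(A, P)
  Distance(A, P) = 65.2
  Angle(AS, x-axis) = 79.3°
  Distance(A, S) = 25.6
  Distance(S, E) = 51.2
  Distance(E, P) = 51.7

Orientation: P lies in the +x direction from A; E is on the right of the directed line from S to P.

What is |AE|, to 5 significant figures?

30.773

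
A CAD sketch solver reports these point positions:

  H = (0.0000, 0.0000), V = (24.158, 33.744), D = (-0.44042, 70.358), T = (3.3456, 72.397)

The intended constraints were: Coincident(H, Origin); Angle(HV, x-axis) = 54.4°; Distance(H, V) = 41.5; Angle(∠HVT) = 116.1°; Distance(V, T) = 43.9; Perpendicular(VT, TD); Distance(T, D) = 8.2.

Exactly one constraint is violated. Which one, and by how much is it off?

Distance(T, D) = 8.2 — off by 3.90.

H = (0.00, 0.00) ✓; HV at 54.40° ✓; |HV| = 41.50 ✓; ∠HVT = 116.1° ✓; |VT| = 43.90 ✓; ∠(VT, TD) = 90.01° ✓; |TD| = 4.300 ✗.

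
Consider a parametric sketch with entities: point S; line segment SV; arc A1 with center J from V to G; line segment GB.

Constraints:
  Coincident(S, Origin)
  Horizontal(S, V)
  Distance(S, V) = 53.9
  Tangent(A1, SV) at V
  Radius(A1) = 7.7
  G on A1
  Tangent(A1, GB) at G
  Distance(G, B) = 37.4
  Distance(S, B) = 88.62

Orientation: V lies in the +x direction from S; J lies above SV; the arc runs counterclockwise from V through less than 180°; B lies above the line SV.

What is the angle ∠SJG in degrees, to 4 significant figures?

136.0°

S is at the origin; SV is horizontal with |SV| = 53.9 and V on the +x side, so V = (53.90, 0.000). The tangent condition forces JV to be normal to SV, so J = V + (0, 7.7) = (53.90, 7.700). Since JG ⟂ GB (tangency), |JB| = √(7.7² + 37.4²) = 38.18 regardless of where G sits on A1. So B lies on both circle(S, 88.62) and circle(J, 38.18); the above-SV intersection is B = (82.04, 33.51). G is the foot of the tangent from B: G = (60.14, 3.192).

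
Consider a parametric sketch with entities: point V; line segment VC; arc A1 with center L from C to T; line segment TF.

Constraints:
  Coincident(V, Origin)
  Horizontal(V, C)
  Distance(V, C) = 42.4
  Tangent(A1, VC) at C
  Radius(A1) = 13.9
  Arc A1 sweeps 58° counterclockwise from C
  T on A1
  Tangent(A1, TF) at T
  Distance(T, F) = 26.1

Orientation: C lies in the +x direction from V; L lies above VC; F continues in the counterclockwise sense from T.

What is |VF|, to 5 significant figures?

73.813

V is at the origin; V and C share the same y with |VC| = 42.4 and C on the +x side, so C = (42.400, 0.0000). Tangency of A1 to VC means the radius LC is perpendicular to VC, so L = C + (0, 13.9) = (42.400, 13.900). On A1, C sits at bearing -90° from L; a 58° counterclockwise sweep puts T at bearing -32°, so T = L + 13.9·(cos -32°, sin -32°) = (54.188, 6.5341). A1 meets TF tangentially, so LT is at right angles to TF, so TF runs along (−sin -32°, cos -32°); with |TF| = 26.1, F = (68.019, 28.668). Then |VF| = |F − V| = 73.813.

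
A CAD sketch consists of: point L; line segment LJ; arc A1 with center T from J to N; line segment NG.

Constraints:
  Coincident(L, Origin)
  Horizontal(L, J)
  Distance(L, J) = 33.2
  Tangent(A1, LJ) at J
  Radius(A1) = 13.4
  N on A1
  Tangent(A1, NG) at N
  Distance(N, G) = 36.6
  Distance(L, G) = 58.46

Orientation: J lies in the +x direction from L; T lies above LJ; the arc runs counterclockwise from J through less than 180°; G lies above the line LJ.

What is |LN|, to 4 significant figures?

49.12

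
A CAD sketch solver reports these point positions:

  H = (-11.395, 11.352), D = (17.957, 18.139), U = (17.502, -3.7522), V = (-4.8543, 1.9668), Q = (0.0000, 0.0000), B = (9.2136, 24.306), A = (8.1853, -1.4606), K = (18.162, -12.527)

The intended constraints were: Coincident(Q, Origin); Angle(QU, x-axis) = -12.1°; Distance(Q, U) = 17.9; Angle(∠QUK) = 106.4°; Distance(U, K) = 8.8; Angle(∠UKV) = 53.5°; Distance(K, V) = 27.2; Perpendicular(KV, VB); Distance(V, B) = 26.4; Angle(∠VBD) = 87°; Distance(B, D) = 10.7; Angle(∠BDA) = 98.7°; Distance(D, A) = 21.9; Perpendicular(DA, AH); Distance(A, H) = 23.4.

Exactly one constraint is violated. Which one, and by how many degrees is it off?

Perpendicular(DA, AH) — off by 6.70°.

Q = (0.00, 0.00) ✓; QU at -12.10° ✓; |QU| = 17.90 ✓; ∠QUK = 106.4° ✓; |UK| = 8.800 ✓; ∠UKV = 53.50° ✓; |KV| = 27.20 ✓; ∠(KV, VB) = 90.00° ✓; |VB| = 26.40 ✓; ∠VBD = 87.00° ✓; |BD| = 10.70 ✓; ∠BDA = 98.70° ✓; |DA| = 21.90 ✓; ∠(DA, AH) = 96.70° ✗; |AH| = 23.40 ✓.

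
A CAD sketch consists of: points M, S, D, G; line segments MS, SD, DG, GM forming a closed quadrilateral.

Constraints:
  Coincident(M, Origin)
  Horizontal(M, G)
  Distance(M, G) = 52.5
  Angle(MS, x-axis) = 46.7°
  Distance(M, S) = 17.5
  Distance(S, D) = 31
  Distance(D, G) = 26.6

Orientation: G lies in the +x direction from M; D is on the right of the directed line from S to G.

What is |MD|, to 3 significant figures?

32.0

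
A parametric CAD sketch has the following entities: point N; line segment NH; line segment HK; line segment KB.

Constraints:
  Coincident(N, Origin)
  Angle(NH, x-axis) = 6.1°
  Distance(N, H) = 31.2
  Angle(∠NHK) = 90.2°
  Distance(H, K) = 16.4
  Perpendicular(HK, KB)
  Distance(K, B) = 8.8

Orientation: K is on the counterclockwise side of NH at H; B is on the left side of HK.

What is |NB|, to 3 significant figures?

27.8

N is at the origin; NH runs at 6.1° with length 31.2, so H = 31.2·(cos 6.1°, sin 6.1°) = (31.0, 3.32). ∠NHK = 90.2°, so HK runs at 6.1° + (180° − 90.2°) = 95.9° from the x-axis; with |HK| = 16.4, K = H + 16.4·(cos 95.9°, sin 95.9°) = (29.3, 19.6). The perpendicularity gives KB at right angles to HK; with |KB| = 8.8 on the left of HK, B = K + 8.8·(-0.995, -0.103) = (20.6, 18.7). Then |NB| = |B − N| = 27.8.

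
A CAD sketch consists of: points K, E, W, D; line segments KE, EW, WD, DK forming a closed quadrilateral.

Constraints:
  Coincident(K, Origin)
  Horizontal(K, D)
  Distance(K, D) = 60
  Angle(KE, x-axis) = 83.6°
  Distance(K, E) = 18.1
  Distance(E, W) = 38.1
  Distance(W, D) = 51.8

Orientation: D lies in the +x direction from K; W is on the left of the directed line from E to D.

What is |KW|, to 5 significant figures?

52.821

Checks: |EW| = 38.10 ✓; |WD| = 51.80 ✓.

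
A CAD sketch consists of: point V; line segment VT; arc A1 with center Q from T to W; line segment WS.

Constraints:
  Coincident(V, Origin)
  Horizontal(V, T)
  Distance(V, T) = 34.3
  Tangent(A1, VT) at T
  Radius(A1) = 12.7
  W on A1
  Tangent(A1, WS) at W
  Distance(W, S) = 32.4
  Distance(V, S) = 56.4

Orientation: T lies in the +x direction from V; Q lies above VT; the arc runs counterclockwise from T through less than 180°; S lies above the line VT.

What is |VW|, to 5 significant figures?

49.205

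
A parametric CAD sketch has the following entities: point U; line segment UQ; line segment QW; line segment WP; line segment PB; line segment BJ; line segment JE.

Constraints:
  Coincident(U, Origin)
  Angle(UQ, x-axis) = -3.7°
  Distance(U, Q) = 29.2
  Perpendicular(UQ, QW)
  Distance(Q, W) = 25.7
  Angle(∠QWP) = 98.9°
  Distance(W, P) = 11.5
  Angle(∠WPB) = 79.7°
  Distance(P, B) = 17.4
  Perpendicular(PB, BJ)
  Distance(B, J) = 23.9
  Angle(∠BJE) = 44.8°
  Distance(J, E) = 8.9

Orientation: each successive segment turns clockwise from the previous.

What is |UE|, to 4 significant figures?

39.44

U is at the origin; UQ runs at -3.7° with length 29.2, so Q = (29.14, -1.884). The perpendicularity gives QW at right angles to UQ, so QW runs at -93.70°; with |QW| = 25.7, W = (27.48, -27.53). ∠QWP = 98.9° gives WP at -174.8° from the x-axis; with |WP| = 11.5, P = (16.03, -28.57). ∠WPB = 79.7° gives PB at 84.90° from the x-axis; with |PB| = 17.4, B = (17.57, -11.24). PB is perpendicular to BJ, so BJ runs at -5.100°; with |BJ| = 23.9, J = (41.38, -13.37). ∠BJE = 44.8° gives JE at -140.3° from the x-axis; with |JE| = 8.9, E = (34.53, -19.05). Then |UE| = |E − U| = 39.44.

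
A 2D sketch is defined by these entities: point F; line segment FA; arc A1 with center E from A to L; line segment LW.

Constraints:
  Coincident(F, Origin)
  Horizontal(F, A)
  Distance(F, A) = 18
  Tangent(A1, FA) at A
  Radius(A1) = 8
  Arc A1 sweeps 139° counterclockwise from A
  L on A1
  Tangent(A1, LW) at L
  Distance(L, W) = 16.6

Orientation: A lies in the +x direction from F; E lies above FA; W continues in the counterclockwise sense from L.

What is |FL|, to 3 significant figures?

27.2

Tangency of A1 to FA means the radius EA is perpendicular to FA, so E = A + (0, 8) = (18.0, 8.00). On A1, A sits at bearing -90° from E; a 139° counterclockwise sweep puts L at bearing 49°, so L = E + 8.0·(cos 49°, sin 49°) = (23.2, 14.0). Then |FL| = |L − F| = 27.2.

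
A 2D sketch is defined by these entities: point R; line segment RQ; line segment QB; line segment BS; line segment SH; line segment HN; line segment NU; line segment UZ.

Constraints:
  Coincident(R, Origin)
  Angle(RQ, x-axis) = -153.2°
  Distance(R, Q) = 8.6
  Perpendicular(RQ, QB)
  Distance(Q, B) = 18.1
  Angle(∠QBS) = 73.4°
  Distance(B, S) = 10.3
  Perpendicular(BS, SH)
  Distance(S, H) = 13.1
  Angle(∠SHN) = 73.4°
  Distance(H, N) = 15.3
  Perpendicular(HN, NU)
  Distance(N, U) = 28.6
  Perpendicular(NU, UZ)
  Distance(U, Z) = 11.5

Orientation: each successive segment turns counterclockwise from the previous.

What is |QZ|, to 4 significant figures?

34.13

The perpendicularity gives NU at right angles to HN, so NU runs at -30.00°; with |NU| = 28.6, U = (16.09, -30.99). NU is perpendicular to UZ, so UZ runs at 60.00°; with |UZ| = 11.5, Z = (21.84, -21.03). Then |QZ| = |Z − Q| = 34.13.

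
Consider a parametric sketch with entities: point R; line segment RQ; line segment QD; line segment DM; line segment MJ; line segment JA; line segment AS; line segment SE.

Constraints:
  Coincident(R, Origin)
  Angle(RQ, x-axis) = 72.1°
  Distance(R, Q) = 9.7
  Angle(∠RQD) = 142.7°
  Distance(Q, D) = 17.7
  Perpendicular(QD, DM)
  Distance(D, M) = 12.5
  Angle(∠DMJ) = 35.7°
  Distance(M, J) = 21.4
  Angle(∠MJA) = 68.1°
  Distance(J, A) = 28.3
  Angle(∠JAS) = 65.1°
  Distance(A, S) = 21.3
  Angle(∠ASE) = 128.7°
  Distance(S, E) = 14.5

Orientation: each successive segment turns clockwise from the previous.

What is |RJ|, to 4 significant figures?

16.82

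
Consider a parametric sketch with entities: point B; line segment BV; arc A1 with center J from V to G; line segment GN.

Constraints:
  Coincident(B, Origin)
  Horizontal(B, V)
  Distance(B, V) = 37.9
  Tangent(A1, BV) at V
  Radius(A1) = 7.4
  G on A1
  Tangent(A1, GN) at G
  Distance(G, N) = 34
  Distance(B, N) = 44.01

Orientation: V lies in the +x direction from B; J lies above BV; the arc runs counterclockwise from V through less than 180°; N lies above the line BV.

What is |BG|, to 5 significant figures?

45.240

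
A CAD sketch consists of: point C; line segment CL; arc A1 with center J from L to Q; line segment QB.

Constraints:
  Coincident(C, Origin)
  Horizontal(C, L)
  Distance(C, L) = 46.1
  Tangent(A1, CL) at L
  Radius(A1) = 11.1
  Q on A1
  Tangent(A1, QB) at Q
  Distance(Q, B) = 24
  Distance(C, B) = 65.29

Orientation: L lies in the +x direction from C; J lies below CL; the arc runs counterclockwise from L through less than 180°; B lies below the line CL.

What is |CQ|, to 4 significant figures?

42.31

Checks: |JQ| = 11.10 ✓; ∠(JQ, QB) = 90.00° ✓; |QB| = 24.00 ✓; |CB| = 65.29 ✓.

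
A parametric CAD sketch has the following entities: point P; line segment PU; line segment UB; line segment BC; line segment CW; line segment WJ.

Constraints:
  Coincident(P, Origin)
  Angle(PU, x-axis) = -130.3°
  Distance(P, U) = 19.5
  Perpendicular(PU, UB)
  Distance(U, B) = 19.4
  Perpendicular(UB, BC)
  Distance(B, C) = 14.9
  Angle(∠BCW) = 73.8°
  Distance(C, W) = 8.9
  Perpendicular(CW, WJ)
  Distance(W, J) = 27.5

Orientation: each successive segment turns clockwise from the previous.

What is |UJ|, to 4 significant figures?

23.22

P is at the origin; PU runs at -130.3° with length 19.5, so U = (-12.61, -14.87). PU is perpendicular to UB, so UB runs at 139.7°; with |UB| = 19.4, B = (-27.41, -2.324). UB is perpendicular to BC, so BC runs at 49.70°; with |BC| = 14.9, C = (-17.77, 9.039). ∠BCW = 73.8° gives CW at -56.50° from the x-axis; with |CW| = 8.9, W = (-12.86, 1.618). The perpendicularity gives WJ at right angles to CW, so WJ runs at -146.5°; with |WJ| = 27.5, J = (-35.79, -13.56). Then |UJ| = |J − U| = 23.22.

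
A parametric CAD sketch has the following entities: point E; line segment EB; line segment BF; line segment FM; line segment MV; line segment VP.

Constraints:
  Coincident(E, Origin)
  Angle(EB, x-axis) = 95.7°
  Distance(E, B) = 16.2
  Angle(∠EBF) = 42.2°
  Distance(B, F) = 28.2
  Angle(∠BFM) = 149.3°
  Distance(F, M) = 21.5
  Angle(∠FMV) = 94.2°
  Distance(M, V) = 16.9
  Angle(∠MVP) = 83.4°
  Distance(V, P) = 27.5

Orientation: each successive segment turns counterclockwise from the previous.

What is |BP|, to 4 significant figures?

19.55

∠FMV = 94.2° gives MV at -10.00° from the x-axis; with |MV| = 16.9, V = (-3.912, -30.87). ∠MVP = 83.4° gives VP at 86.60° from the x-axis; with |VP| = 27.5, P = (-2.282, -3.422). Then |BP| = |P − B| = 19.55.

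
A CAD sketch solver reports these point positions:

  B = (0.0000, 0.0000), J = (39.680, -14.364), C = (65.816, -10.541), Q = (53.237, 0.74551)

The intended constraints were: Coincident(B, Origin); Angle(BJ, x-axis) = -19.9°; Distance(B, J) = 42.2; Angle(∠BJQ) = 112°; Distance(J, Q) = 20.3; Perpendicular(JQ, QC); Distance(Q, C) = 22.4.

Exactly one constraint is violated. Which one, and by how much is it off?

Distance(Q, C) = 22.4 — off by 5.50.

B = (0.00, 0.00) ✓; BJ at -19.90° ✓; |BJ| = 42.20 ✓; ∠BJQ = 112.0° ✓; |JQ| = 20.30 ✓; ∠(JQ, QC) = 90.00° ✓; |QC| = 16.90 ✗.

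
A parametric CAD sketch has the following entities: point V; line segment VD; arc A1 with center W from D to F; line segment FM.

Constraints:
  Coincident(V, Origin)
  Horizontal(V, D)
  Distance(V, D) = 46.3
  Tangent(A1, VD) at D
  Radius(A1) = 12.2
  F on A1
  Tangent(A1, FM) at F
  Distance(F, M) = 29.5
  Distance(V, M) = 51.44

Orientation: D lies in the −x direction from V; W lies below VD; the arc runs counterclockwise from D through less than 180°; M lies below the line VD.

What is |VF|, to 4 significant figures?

58.29

V is at the origin; V and D share the same y with |VD| = 46.3 and D on the −x side, so D = (-46.30, 0.000). The tangent condition forces WD to be normal to VD, so W = D + (0, -12.2) = (-46.30, -12.20). Since WF ⟂ FM (tangency), |WM| = √(12.2² + 29.5²) = 31.92 regardless of where F sits on A1. So M lies on both circle(V, 51.44) and circle(W, 31.92); the below-VD intersection is M = (-31.64, -40.56). F is the foot of the tangent from M: F = (-54.17, -21.52).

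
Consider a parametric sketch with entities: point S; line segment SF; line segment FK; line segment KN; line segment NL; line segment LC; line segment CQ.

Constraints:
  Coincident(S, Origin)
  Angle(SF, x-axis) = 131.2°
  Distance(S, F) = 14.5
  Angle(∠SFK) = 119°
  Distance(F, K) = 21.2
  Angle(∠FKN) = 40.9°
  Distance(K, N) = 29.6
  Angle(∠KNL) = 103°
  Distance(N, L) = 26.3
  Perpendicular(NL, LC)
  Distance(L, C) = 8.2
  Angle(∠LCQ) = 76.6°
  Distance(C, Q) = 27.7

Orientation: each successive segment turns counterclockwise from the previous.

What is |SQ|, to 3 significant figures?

9.33

S is at the origin; SF runs at 131.2° with length 14.5, so F = (-9.55, 10.9). ∠SFK = 119.0° gives FK at -168° from the x-axis; with |FK| = 21.2, K = (-30.3, 6.43). ∠FKN = 40.9° gives KN at -28.7° from the x-axis; with |KN| = 29.6, N = (-4.31, -7.78). ∠KNL = 103.0° gives NL at 48.3° from the x-axis; with |NL| = 26.3, L = (13.2, 11.9). NL ⟂ LC, so LC runs at 138°; with |LC| = 8.2, C = (7.06, 17.3). ∠LCQ = 76.6° gives CQ at -118° from the x-axis; with |CQ| = 27.7, Q = (-6.07, -7.08). Then |SQ| = |Q − S| = 9.33.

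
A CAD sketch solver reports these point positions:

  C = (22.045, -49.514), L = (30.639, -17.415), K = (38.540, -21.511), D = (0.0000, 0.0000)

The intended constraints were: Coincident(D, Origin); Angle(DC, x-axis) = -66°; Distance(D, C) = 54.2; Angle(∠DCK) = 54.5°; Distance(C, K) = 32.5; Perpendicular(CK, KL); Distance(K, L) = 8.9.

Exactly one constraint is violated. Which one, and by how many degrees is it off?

Perpendicular(CK, KL) — off by 3.10°.

D = (0.00, 0.00) ✓; DC at -66.00° ✓; |DC| = 54.20 ✓; ∠DCK = 54.50° ✓; |CK| = 32.50 ✓; ∠(CK, KL) = 93.10° ✗; |KL| = 8.900 ✓.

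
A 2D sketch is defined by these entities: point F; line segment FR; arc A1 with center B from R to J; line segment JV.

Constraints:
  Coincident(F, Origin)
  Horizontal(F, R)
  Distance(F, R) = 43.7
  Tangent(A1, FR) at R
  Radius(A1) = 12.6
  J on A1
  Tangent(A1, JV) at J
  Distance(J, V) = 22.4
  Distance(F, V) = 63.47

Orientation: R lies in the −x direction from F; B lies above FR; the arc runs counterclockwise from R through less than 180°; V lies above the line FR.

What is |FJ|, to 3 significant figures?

41.3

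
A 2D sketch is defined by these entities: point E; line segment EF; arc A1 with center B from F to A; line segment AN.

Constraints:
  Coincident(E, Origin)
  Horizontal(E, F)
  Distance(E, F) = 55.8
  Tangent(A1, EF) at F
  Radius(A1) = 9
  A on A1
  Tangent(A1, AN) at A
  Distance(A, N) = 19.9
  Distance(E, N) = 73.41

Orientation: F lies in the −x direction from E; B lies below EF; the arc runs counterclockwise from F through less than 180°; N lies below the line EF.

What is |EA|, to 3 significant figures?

65.1

Checks: ∠(BF, FE) = 90.00° ✓; |BF| = 9.000 ✓; |BA| = 9.000 ✓; ∠(BA, AN) = 90.00° ✓; |AN| = 19.90 ✓; |EN| = 73.41 ✓.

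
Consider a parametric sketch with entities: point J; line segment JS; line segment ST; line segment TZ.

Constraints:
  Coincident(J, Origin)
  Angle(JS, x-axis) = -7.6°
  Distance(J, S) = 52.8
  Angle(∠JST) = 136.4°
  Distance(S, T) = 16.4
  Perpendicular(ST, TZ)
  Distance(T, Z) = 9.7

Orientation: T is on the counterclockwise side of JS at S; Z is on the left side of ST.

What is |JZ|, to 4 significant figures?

60.82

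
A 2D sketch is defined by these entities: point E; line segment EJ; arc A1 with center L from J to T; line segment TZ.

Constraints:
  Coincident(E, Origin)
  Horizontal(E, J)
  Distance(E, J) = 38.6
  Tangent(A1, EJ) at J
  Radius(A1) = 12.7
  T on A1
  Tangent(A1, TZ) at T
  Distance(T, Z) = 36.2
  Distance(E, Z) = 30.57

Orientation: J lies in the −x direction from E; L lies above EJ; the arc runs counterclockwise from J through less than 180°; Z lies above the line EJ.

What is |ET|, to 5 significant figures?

29.648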